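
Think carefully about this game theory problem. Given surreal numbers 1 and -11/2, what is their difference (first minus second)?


x = 1, y = -11/2
Converting to common denominator: 2
x = 2/2, y = -11/2
x - y = 1 - -11/2 = 13/2

13/2


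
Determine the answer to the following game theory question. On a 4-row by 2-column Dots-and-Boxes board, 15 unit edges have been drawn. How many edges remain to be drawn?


Grid: 4 x 2 boxes, i.e. 5 rows and 3 columns of dots.
Horizontal edges: (rows + 1) * cols = 5 * 2 = 10
Vertical edges: rows * (cols + 1) = 4 * 3 = 12
Total edges: 10 + 12 = 22
Edges drawn: 15
Remaining: 22 - 15 = 7

7


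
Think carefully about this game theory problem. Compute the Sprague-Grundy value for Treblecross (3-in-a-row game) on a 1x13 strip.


Treblecross: place X on empty cells; 3-in-a-row wins.
Playing within two cells of an existing X lets the opponent win at once, so sensible play treats the cells i-2..i+2 around each X as dead. The player left with no safe cell loses, so this is a normal-play take-away game on strips of safe cells.
Placing X at cell i (0-indexed) of a strip of k safe cells leaves independent strips of sizes max(0, i-2) and max(0, k-i-3). Hence G(k) = mex{ G(max(0,i-2)) XOR G(max(0,k-i-3)) : 0 <= i < k }, with G(0) = 0.
G(1): splits (0,0):0^0=0 -> mex({0}) = 1
G(2): splits (0,0):0^0=0 -> mex({0}) = 1
G(3): splits (0,0):0^0=0 -> mex({0}) = 1
G(4): splits (0,1):0^1=1 (0,0):0^0=0 -> mex({0, 1}) = 2
G(5): splits (0,2):0^1=1 (0,1):0^1=1 (0,0):0^0=0 -> mex({0, 1}) = 2
G(6) = mex({1}) = 0
G(7) = mex({0, 1, 2}) = 3
G(8) = mex({0, 1, 2}) = 3
G(9) = mex({0, 2}) = 1
G(10) = mex({0, 2, 3}) = 1
G(11) = mex({0, 3}) = 1
G(12) = mex({1, 3}) = 0
G(13) = mex({0, 1, 2, 3}) = 4
Therefore G(13) = 4.

4


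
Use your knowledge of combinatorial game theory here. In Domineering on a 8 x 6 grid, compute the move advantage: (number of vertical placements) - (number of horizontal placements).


Board is 8 x 6 (rows x cols).
Left (vertical) placements: (rows-1) * cols = 7 * 6 = 42
Right (horizontal) placements: rows * (cols-1) = 8 * 5 = 40
Advantage = Left - Right = 42 - 40 = 2

2


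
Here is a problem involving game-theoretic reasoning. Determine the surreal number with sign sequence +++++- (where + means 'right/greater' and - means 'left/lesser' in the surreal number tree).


Sign expansion: +++++-
Rule: track bounds (lo, hi), initially (-inf, +inf). On '+', the current value becomes lo and we move to the simplest number in (value, hi): value + 1 if hi = +inf, otherwise the midpoint (value + hi)/2. On '-', the current value becomes hi and we move to value - 1 if lo = -inf, otherwise the midpoint (lo + value)/2.
Start at 0.
Step 1: sign = +, move right. Bounds: (0, +inf). Value = 1
Step 2: sign = +, move right. Bounds: (1, +inf). Value = 2
Step 3: sign = +, move right. Bounds: (2, +inf). Value = 3
Step 4: sign = +, move right. Bounds: (3, +inf). Value = 4
Step 5: sign = +, move right. Bounds: (4, +inf). Value = 5
Step 6: sign = -, move left. Bounds: (4, 5). Value = 9/2
The surreal number with sign expansion +++++- is 9/2.

9/2


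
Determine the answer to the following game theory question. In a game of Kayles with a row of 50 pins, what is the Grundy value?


Kayles: a move removes 1 or 2 adjacent pins from a contiguous row.
Removing pins from a row of k leaves two independent rows (a, b) with a + b = k - 1 (one pin) or a + b = k - 2 (two pins); an end removal gives a = 0.
By Sprague-Grundy, G(k) = mex{ G(a) XOR G(b) } over all these splits. G(0) = 0.
G(1): splits (0,0):0^0=0 -> mex({0}) = 1
G(2): splits (0,1):0^1=1 (0,0):0^0=0 -> mex({0, 1}) = 2
G(3): splits (0,2):0^2=2 (1,1):1^1=0 (0,1):0^1=1 -> mex({0, 1, 2}) = 3
G(4): splits (0,3):0^3=3 (1,2):1^2=3 (0,2):0^2=2 (1,1):1^1=0 -> mex({0, 2, 3}) = 1
G(5): splits (0,4):0^1=1 (1,3):1^3=2 (2,2):2^2=0 (0,3):0^3=3 (1,2):1^2=3 -> mex({0, 1, 2, 3}) = 4
G(6) = mex({0, 1, 2, 4}) = 3
G(7) = mex({0, 1, 3, 4, 5}) = 2
G(8) = mex({0, 2, 3, 5, 6}) = 1
G(9) = mex({0, 1, 2, 3, 6, 7}) = 4
G(10) = mex({0, 1, 3, 4, 5, 7}) = 2
G(11) = mex({0, 1, 2, 3, 4, 5}) = 6
G(12) = mex({0, 1, 2, 3, 5, 6, 7}) = 4
G(13) = mex({0, 2, 3, 4, 6, 7}) = 1
G(14) = mex({0, 1, 4, 5, 6, 7}) = 2
G(15) = mex({0, 1, 2, 3, 4, 5, 6}) = 7
G(16) = mex({0, 2, 3, 5, 6, 7}) = 1
G(17) = mex({0, 1, 2, 3, 5, 6, 7}) = 4
G(18) = mex({0, 1, 2, 4, 5, 6}) = 3
G(19) = mex({0, 1, 3, 4, 5, 7}) = 2
G(20) = mex({0, 2, 3, 4, 5, 6, 7}) = 1
G(21) = mex({0, 1, 2, 3, 5, 6, 7}) = 4
G(22) = mex({0, 1, 2, 3, 4, 5, 7}) = 6
G(23) = mex({0, 1, 2, 3, 4, 5, 6}) = 7
G(24) = mex({0, 1, 2, 3, 5, 6, 7}) = 4
G(25) = mex({0, 2, 3, 4, 6, 7}) = 1
G(26) = mex({0, 1, 3, 4, 5, 6, 7}) = 2
G(27) = mex({0, 1, 2, 3, 4, 5, 6, 7}) = 8
G(28) = mex({0, 1, 2, 3, 4, 6, 7, 8}) = 5
G(29) = mex({0, 1, 2, 3, 5, 6, 7, 8, 9}) = 4
G(30) = mex({0, 1, 2, 3, 4, 5, 6, 9, 10}) = 7
G(31) = mex({0, 1, 3, 4, 5, 7, 10, 11}) = 2
G(32) = mex({0, 2, 3, 4, 5, 6, 7, 9, 11}) = 1
G(33) = mex({0, 1, 2, 3, 4, 5, 6, 7, 9, 12}) = 8
G(34) = mex({0, 1, 2, 3, 4, 5, 7, 8, 11, 12}) = 6
G(35) = mex({0, 1, 2, 3, 4, 5, 6, 8, 9, 10, 11}) = 7
G(36) = mex({0, 1, 2, 3, 5, 6, 7, 9, 10}) = 4
G(37) = mex({0, 2, 3, 4, 6, 7, 9, 10, 11, 12}) = 1
G(38) = mex({0, 1, 3, 4, 5, 6, 7, 9, 10, 11, 12}) = 2
G(39) = mex({0, 1, 2, 4, 5, 6, 7, 9, 10, 12, 14}) = 3
G(40) = mex({0, 2, 3, 4, 6, 7, 11, 12, 14}) = 1
G(41) = mex({0, 1, 2, 3, 5, 6, 7, 9, 10, 11, 12}) = 4
G(42) = mex({0, 1, 2, 3, 4, 5, 6, 9, 10}) = 7
G(43) = mex({0, 1, 3, 4, 5, 7, 9, 10, 12, 15}) = 2
G(44) = mex({0, 2, 3, 4, 5, 6, 7, 9, 10, 12, 15}) = 1
G(45) = mex({0, 1, 2, 3, 4, 5, 6, 7, 9, 10, 12, 14}) = 8
G(46) = mex({0, 1, 3, 4, 5, 7, 8, 11, 12, 14}) = 2
G(47) = mex({0, 1, 2, 3, 4, 5, 6, 8, 9, 10, 11, 12}) = 7
G(48) = mex({0, 1, 2, 3, 5, 6, 7, 9, 10}) = 4
G(49) = mex({0, 2, 3, 4, 6, 7, 9, 10, 11, 12, 15}) = 1
G(50) = mex({0, 1, 4, 5, 6, 7, 9, 11, 12, 14, 15}) = 2
Therefore G(50) = 2.

2


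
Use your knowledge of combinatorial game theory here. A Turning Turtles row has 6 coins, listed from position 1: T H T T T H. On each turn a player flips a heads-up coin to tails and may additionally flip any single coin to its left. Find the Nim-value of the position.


Coins: T H T T T H
Key fact: a single head at position k behaves exactly like a Nim heap of size k (turning it to T and optionally flipping a coin at j < k corresponds to moving the heap from k to j, or to 0), and heads combine as a disjunctive sum (two heads at the same place would cancel, matching j XOR j = 0). So the Nim-value is the XOR of the 1-indexed positions of the heads.
Face-up positions (1-indexed): [2, 6]
XOR 0 with 2: 0 XOR 2 = 2
XOR 2 with 6: 2 XOR 6 = 4
Nim-value = 4

4


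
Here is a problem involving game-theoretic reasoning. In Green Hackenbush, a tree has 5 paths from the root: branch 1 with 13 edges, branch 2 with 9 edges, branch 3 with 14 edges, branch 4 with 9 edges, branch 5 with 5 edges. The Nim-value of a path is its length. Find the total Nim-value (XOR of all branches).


The tree has 5 branches from the ground vertex.
In Green Hackenbush, the Nim-value of a simple path of length k is k.
Branch 1: length 13, Nim-value = 13
Branch 2: length 9, Nim-value = 9
Branch 3: length 14, Nim-value = 14
Branch 4: length 9, Nim-value = 9
Branch 5: length 5, Nim-value = 5
Total Nim-value = XOR of all branch values:
0 XOR 13 = 13
13 XOR 9 = 4
4 XOR 14 = 10
10 XOR 9 = 3
3 XOR 5 = 6
Nim-value of the tree = 6

6


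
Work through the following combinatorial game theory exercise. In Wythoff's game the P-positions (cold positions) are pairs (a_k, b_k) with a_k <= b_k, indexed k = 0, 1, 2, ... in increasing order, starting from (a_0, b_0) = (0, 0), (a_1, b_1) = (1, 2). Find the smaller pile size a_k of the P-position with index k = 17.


By Wythoff's theorem, a_k = floor(k * phi) and b_k = floor(k * phi^2) = a_k + k, where phi = (1 + sqrt(5))/2 is the golden ratio.
phi = (1 + sqrt(5))/2 = 1.618034
k = 17
k * phi = 17 * 1.618034 = 27.506578
a_17 = floor(k * phi) = 27

27


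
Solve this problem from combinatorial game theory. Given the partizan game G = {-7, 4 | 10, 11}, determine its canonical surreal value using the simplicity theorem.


Left options: {-7, 4}, max = 4
Right options: {10, 11}, min = 10
All options are numbers and max(Left) < min(Right), so by the simplicity theorem the value is the simplest (earliest-born) number strictly between 4 and 10.
Integers 5 through 9 all lie strictly between 4 and 10.
Among integers, the simplest (lowest birthday = smallest |n|; 0 is born on day 0, +-n on day n) is 5.
No non-integer in the interval can be simpler: if x is a non-integer in the interval, then floor(x) or ceil(x) also lies in the interval (the interval contains an integer), and both are proper prefixes of x's sign expansion, i.e. born earlier. So the game value is 5.
Game value = 5

5


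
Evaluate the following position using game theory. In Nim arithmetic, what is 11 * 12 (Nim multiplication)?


Nim multiplication is bilinear over XOR: (u XOR v) * w = (u*w) XOR (v*w).
So we split each operand into its bit components and XOR the pairwise Nim products.
11 = 1 + 2 + 8 (as XOR of powers of 2).
12 = 4 + 8 (as XOR of powers of 2).
Using the standard Nim-product table on single bits:
  2*2 = 3,   2*4 = 8,   2*8 = 12,
  4*4 = 6,   4*8 = 11,  8*8 = 13,
and  1*x = x (identity), k*l = l*k (commutative).
Pairwise Nim products:
  1 * 4 = 4
  1 * 8 = 8
  2 * 4 = 8
  2 * 8 = 12
  8 * 4 = 11
  8 * 8 = 13
XOR them: 4 XOR 8 XOR 8 XOR 12 XOR 11 XOR 13 = 14.
Result: 11 * 12 = 14 (in Nim).

14


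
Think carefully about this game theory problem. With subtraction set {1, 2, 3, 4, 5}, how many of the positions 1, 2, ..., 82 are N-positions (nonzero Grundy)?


Subtraction set S = {1, 2, 3, 4, 5}, so G(n) = n mod 6.
G(n) = 0 when n is a multiple of 6.
Multiples of 6 in [1, 82]: 13
N-positions (nonzero Grundy) = 82 - 13 = 69

69


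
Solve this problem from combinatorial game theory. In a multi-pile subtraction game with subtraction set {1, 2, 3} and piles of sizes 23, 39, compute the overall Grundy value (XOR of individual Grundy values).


Subtraction set: {1, 2, 3}
For this subtraction set, G(n) = n mod 4 (period = max + 1 = 4).
Pile 1 (size 23): G(23) = 23 mod 4 = 3
Pile 2 (size 39): G(39) = 39 mod 4 = 3
Total Grundy value = XOR of all: 3 XOR 3 = 0

0


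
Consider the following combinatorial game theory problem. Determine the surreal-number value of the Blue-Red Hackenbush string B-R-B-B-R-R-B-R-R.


Edges (from ground): B-R-B-B-R-R-B-R-R
By Berlekamp's sign-expansion rule, a Blue-Red Hackenbush stalk has the value of the surreal number whose sign sequence is the edge sequence with B -> + and R -> -.
Sign sequence: +-++--+--
Trace the sign expansion in the surreal number tree, starting from 0:
Edge 1: B (sign +) -> bounds (0, +inf), value = 1
Edge 2: R (sign -) -> bounds (0, 1), value = 1/2
Edge 3: B (sign +) -> bounds (1/2, 1), value = 3/4
Edge 4: B (sign +) -> bounds (3/4, 1), value = 7/8
Edge 5: R (sign -) -> bounds (3/4, 7/8), value = 13/16
Edge 6: R (sign -) -> bounds (3/4, 13/16), value = 25/32
Edge 7: B (sign +) -> bounds (25/32, 13/16), value = 51/64
Edge 8: R (sign -) -> bounds (25/32, 51/64), value = 101/128
Edge 9: R (sign -) -> bounds (25/32, 101/128), value = 201/256
Game value = 201/256

201/256


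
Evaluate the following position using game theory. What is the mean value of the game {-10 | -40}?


Game = {-10 | -40}, a switch {a | b} with numbers a > b.
Its thermograph has left wall a - t and right wall b + t, which meet at t = (a - b)/2, where both equal (a + b)/2. So the mast (mean value) is at (a + b)/2.
Mean = (-10 + (-40))/2 = -50/2 = -25

-25


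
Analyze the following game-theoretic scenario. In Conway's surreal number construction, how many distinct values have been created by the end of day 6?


Day 0: {|} = 0 is born. Count = 1.
Day n: the number of surreal numbers born by day n is 2^(n+1) - 1.
By day 0: 2^1 - 1 = 1
By day 1: 2^2 - 1 = 3
By day 2: 2^3 - 1 = 7
By day 3: 2^4 - 1 = 15
By day 4: 2^5 - 1 = 31
By day 5: 2^6 - 1 = 63
By day 6: 2^7 - 1 = 127
By day 6: 127 surreal numbers.

127


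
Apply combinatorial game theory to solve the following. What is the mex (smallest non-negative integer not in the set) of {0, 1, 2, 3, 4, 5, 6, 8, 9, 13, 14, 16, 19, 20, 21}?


Set = {0, 1, 2, 3, 4, 5, 6, 8, 9, 13, 14, 16, 19, 20, 21}
0 is in the set.
1 is in the set.
2 is in the set.
3 is in the set.
4 is in the set.
5 is in the set.
6 is in the set.
7 is NOT in the set. This is the mex.
mex = 7

7


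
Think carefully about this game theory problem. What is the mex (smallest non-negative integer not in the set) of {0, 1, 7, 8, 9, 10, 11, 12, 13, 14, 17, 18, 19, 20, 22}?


Set = {0, 1, 7, 8, 9, 10, 11, 12, 13, 14, 17, 18, 19, 20, 22}
0 is in the set.
1 is in the set.
2 is NOT in the set. This is the mex.
mex = 2

2


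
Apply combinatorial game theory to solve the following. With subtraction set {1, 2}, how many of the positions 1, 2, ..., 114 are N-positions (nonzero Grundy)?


Subtraction set S = {1, 2}, so G(n) = n mod 3.
G(n) = 0 when n is a multiple of 3.
Multiples of 3 in [1, 114]: 38
N-positions (nonzero Grundy) = 114 - 38 = 76

76


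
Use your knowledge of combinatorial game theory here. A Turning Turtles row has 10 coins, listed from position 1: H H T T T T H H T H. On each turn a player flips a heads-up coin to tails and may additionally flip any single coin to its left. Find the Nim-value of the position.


Coins: H H T T T T H H T H
Key fact: a single head at position k behaves exactly like a Nim heap of size k (turning it to T and optionally flipping a coin at j < k corresponds to moving the heap from k to j, or to 0), and heads combine as a disjunctive sum (two heads at the same place would cancel, matching j XOR j = 0). So the Nim-value is the XOR of the 1-indexed positions of the heads.
Face-up positions (1-indexed): [1, 2, 7, 8, 10]
XOR 0 with 1: 0 XOR 1 = 1
XOR 1 with 2: 1 XOR 2 = 3
XOR 3 with 7: 3 XOR 7 = 4
XOR 4 with 8: 4 XOR 8 = 12
XOR 12 with 10: 12 XOR 10 = 6
Nim-value = 6

6


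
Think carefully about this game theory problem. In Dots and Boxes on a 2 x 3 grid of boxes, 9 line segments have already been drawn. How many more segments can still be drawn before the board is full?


Grid: 2 x 3 boxes, i.e. 3 rows and 4 columns of dots.
Horizontal edges: (rows + 1) * cols = 3 * 3 = 9
Vertical edges: rows * (cols + 1) = 2 * 4 = 8
Total edges: 9 + 8 = 17
Edges drawn: 9
Remaining: 17 - 9 = 8

8


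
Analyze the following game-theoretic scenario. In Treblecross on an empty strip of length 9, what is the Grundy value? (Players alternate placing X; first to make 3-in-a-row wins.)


Treblecross: place X on empty cells; 3-in-a-row wins.
Playing within two cells of an existing X lets the opponent win at once, so sensible play treats the cells i-2..i+2 around each X as dead. The player left with no safe cell loses, so this is a normal-play take-away game on strips of safe cells.
Placing X at cell i (0-indexed) of a strip of k safe cells leaves independent strips of sizes max(0, i-2) and max(0, k-i-3). Hence G(k) = mex{ G(max(0,i-2)) XOR G(max(0,k-i-3)) : 0 <= i < k }, with G(0) = 0.
G(1): splits (0,0):0^0=0 -> mex({0}) = 1
G(2): splits (0,0):0^0=0 -> mex({0}) = 1
G(3): splits (0,0):0^0=0 -> mex({0}) = 1
G(4): splits (0,1):0^1=1 (0,0):0^0=0 -> mex({0, 1}) = 2
G(5): splits (0,2):0^1=1 (0,1):0^1=1 (0,0):0^0=0 -> mex({0, 1}) = 2
G(6) = mex({1}) = 0
G(7) = mex({0, 1, 2}) = 3
G(8) = mex({0, 1, 2}) = 3
G(9) = mex({0, 2}) = 1
Therefore G(9) = 1.

1


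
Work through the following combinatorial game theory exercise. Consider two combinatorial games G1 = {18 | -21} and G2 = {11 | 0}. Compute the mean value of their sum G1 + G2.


G1 = {18 | -21}, G2 = {11 | 0}
Each is a switch {a | b} with numbers a > b; its mean value is (a + b)/2, and mean value is additive over game sums: m(G1 + G2) = m(G1) + m(G2).
Mean of G1 = (18 + (-21))/2 = -3/2 = -3/2
Mean of G2 = (11 + (0))/2 = 11/2 = 11/2
Mean of G1 + G2 = -3/2 + 11/2 = 4

4


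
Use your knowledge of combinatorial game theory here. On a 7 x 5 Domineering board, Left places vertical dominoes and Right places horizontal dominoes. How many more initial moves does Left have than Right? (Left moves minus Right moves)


Board is 7 x 5 (rows x cols).
Left (vertical) placements: (rows-1) * cols = 6 * 5 = 30
Right (horizontal) placements: rows * (cols-1) = 7 * 4 = 28
Advantage = Left - Right = 30 - 28 = 2

2


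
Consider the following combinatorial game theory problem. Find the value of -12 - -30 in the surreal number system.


x = -12, y = -30
x - y = -12 - -30 = 18

18


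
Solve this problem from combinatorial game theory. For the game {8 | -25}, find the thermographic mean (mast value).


Game = {8 | -25}, a switch {a | b} with numbers a > b.
Its thermograph has left wall a - t and right wall b + t, which meet at t = (a - b)/2, where both equal (a + b)/2. So the mast (mean value) is at (a + b)/2.
Mean = (8 + (-25))/2 = -17/2 = -17/2

-17/2


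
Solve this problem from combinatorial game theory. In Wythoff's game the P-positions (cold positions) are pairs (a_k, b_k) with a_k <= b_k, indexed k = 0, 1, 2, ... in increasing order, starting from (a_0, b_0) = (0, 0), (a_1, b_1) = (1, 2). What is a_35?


By Wythoff's theorem, a_k = floor(k * phi) and b_k = floor(k * phi^2) = a_k + k, where phi = (1 + sqrt(5))/2 is the golden ratio.
phi = (1 + sqrt(5))/2 = 1.618034
k = 35
k * phi = 35 * 1.618034 = 56.631190
a_35 = floor(k * phi) = 56

56


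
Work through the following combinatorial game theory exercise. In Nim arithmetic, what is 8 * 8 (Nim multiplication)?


Nim multiplication is bilinear over XOR: (u XOR v) * w = (u*w) XOR (v*w).
So we split each operand into its bit components and XOR the pairwise Nim products.
8 = 8 (as XOR of powers of 2).
8 = 8 (as XOR of powers of 2).
Using the standard Nim-product table on single bits:
  2*2 = 3,   2*4 = 8,   2*8 = 12,
  4*4 = 6,   4*8 = 11,  8*8 = 13,
and  1*x = x (identity), k*l = l*k (commutative).
Pairwise Nim products:
  8 * 8 = 13
XOR them: 13 = 13.
Result: 8 * 8 = 13 (in Nim).

13


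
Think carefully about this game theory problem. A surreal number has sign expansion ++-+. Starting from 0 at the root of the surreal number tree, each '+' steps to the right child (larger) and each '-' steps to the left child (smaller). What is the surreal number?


Sign expansion: ++-+
Rule: track bounds (lo, hi), initially (-inf, +inf). On '+', the current value becomes lo and we move to the simplest number in (value, hi): value + 1 if hi = +inf, otherwise the midpoint (value + hi)/2. On '-', the current value becomes hi and we move to value - 1 if lo = -inf, otherwise the midpoint (lo + value)/2.
Start at 0.
Step 1: sign = +, move right. Bounds: (0, +inf). Value = 1
Step 2: sign = +, move right. Bounds: (1, +inf). Value = 2
Step 3: sign = -, move left. Bounds: (1, 2). Value = 3/2
Step 4: sign = +, move right. Bounds: (3/2, 2). Value = 7/4
The surreal number with sign expansion ++-+ is 7/4.

7/4


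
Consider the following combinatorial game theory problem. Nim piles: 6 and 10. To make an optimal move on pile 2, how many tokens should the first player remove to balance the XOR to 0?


Piles: 6 and 10
Current XOR: 6 XOR 10 = 12 (non-zero, so this is an N-position).
To make the XOR zero, we need to find a move that balances the piles.
For pile 2 (size 10): target = 10 XOR 12 = 6
We reduce pile 2 from 10 to 6.
Tokens removed: 10 - 6 = 4
Verification: 6 XOR 6 = 0

4


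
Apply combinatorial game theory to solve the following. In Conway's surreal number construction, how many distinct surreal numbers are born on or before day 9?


Day 0: {|} = 0 is born. Count = 1.
Day n: the number of surreal numbers born by day n is 2^(n+1) - 1.
By day 0: 2^1 - 1 = 1
By day 1: 2^2 - 1 = 3
By day 2: 2^3 - 1 = 7
By day 3: 2^4 - 1 = 15
By day 4: 2^5 - 1 = 31
By day 5: 2^6 - 1 = 63
By day 6: 2^7 - 1 = 127
By day 7: 2^8 - 1 = 255
By day 8: 2^9 - 1 = 511
By day 9: 2^10 - 1 = 1023
By day 9: 1023 surreal numbers.

1023


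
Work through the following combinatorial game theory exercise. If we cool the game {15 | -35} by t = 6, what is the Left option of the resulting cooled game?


Original game: {15 | -35} (a switch {a | b} with a > b).
Cooling by t (for t below the temperature (a - b)/2 = 25) taxes each move by t: {a | b} cooled by t is {a - t | b + t}.
Cooling amount: t = 6
Cooled Left option: 15 - 6 = 9
Cooled Right option: -35 + 6 = -29
Cooled game: {9 | -29}
Left option = 9

9


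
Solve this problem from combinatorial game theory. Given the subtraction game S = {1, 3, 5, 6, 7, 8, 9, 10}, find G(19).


The subtraction set is S = {1, 3, 5, 6, 7, 8, 9, 10}.
G(k) = mex{ G(k - s) : s in S, s <= k }. We compute iteratively: G(0) = 0.
G(1) = mex({0}) = 1
G(2) = mex({1}) = 0
G(3) = mex({0}) = 1
G(4) = mex({1}) = 0
G(5) = mex({0}) = 1
G(6) = mex({0, 1}) = 2
G(7) = mex({0, 1, 2}) = 3
G(8) = mex({0, 1, 3}) = 2
G(9) = mex({0, 1, 2}) = 3
G(10) = mex({0, 1, 3}) = 2
G(11) = mex({0, 1, 2}) = 3
G(12) = mex({0, 1, 2, 3}) = 4
G(13) = mex({0, 1, 2, 3, 4}) = 5
G(14) = mex({0, 1, 2, 3, 5}) = 4
G(15) = mex({1, 2, 3, 4}) = 0
G(16) = mex({0, 2, 3, 5}) = 1
G(17) = mex({1, 2, 3, 4}) = 0
G(18) = mex({0, 2, 3, 4, 5}) = 1
G(19) = mex({1, 2, 3, 4, 5}) = 0
Therefore G(19) = 0.

0


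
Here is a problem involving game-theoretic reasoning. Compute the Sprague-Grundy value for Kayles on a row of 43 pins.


Kayles: a move removes 1 or 2 adjacent pins from a contiguous row.
Removing pins from a row of k leaves two independent rows (a, b) with a + b = k - 1 (one pin) or a + b = k - 2 (two pins); an end removal gives a = 0.
By Sprague-Grundy, G(k) = mex{ G(a) XOR G(b) } over all these splits. G(0) = 0.
G(1): splits (0,0):0^0=0 -> mex({0}) = 1
G(2): splits (0,1):0^1=1 (0,0):0^0=0 -> mex({0, 1}) = 2
G(3): splits (0,2):0^2=2 (1,1):1^1=0 (0,1):0^1=1 -> mex({0, 1, 2}) = 3
G(4): splits (0,3):0^3=3 (1,2):1^2=3 (0,2):0^2=2 (1,1):1^1=0 -> mex({0, 2, 3}) = 1
G(5): splits (0,4):0^1=1 (1,3):1^3=2 (2,2):2^2=0 (0,3):0^3=3 (1,2):1^2=3 -> mex({0, 1, 2, 3}) = 4
G(6) = mex({0, 1, 2, 4}) = 3
G(7) = mex({0, 1, 3, 4, 5}) = 2
G(8) = mex({0, 2, 3, 5, 6}) = 1
G(9) = mex({0, 1, 2, 3, 6, 7}) = 4
G(10) = mex({0, 1, 3, 4, 5, 7}) = 2
G(11) = mex({0, 1, 2, 3, 4, 5}) = 6
G(12) = mex({0, 1, 2, 3, 5, 6, 7}) = 4
G(13) = mex({0, 2, 3, 4, 6, 7}) = 1
G(14) = mex({0, 1, 4, 5, 6, 7}) = 2
G(15) = mex({0, 1, 2, 3, 4, 5, 6}) = 7
G(16) = mex({0, 2, 3, 5, 6, 7}) = 1
G(17) = mex({0, 1, 2, 3, 5, 6, 7}) = 4
G(18) = mex({0, 1, 2, 4, 5, 6}) = 3
G(19) = mex({0, 1, 3, 4, 5, 7}) = 2
G(20) = mex({0, 2, 3, 4, 5, 6, 7}) = 1
G(21) = mex({0, 1, 2, 3, 5, 6, 7}) = 4
G(22) = mex({0, 1, 2, 3, 4, 5, 7}) = 6
G(23) = mex({0, 1, 2, 3, 4, 5, 6}) = 7
G(24) = mex({0, 1, 2, 3, 5, 6, 7}) = 4
G(25) = mex({0, 2, 3, 4, 6, 7}) = 1
G(26) = mex({0, 1, 3, 4, 5, 6, 7}) = 2
G(27) = mex({0, 1, 2, 3, 4, 5, 6, 7}) = 8
G(28) = mex({0, 1, 2, 3, 4, 6, 7, 8}) = 5
G(29) = mex({0, 1, 2, 3, 5, 6, 7, 8, 9}) = 4
G(30) = mex({0, 1, 2, 3, 4, 5, 6, 9, 10}) = 7
G(31) = mex({0, 1, 3, 4, 5, 7, 10, 11}) = 2
G(32) = mex({0, 2, 3, 4, 5, 6, 7, 9, 11}) = 1
G(33) = mex({0, 1, 2, 3, 4, 5, 6, 7, 9, 12}) = 8
G(34) = mex({0, 1, 2, 3, 4, 5, 7, 8, 11, 12}) = 6
G(35) = mex({0, 1, 2, 3, 4, 5, 6, 8, 9, 10, 11}) = 7
G(36) = mex({0, 1, 2, 3, 5, 6, 7, 9, 10}) = 4
G(37) = mex({0, 2, 3, 4, 6, 7, 9, 10, 11, 12}) = 1
G(38) = mex({0, 1, 3, 4, 5, 6, 7, 9, 10, 11, 12}) = 2
G(39) = mex({0, 1, 2, 4, 5, 6, 7, 9, 10, 12, 14}) = 3
G(40) = mex({0, 2, 3, 4, 6, 7, 11, 12, 14}) = 1
G(41) = mex({0, 1, 2, 3, 5, 6, 7, 9, 10, 11, 12}) = 4
G(42) = mex({0, 1, 2, 3, 4, 5, 6, 9, 10}) = 7
G(43) = mex({0, 1, 3, 4, 5, 7, 9, 10, 12, 15}) = 2
Therefore G(43) = 2.

2


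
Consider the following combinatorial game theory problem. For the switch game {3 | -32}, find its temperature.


The game is {3 | -32}, a switch {a | b} with numbers a > b.
Cooling {a | b} by t gives {a - t | b + t}, which stops being hot when a - t = b + t, i.e. at t = (a - b)/2. So the temperature of a switch is (a - b)/2.
Temperature = (Left option - Right option) / 2
= (3 - (-32)) / 2
= 35 / 2
= 35/2

35/2


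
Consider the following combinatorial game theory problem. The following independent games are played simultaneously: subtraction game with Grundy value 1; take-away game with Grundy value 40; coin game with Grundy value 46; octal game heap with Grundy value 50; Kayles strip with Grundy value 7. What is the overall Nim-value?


By the Sprague-Grundy theorem, the Grundy value of a sum of games is the XOR of individual Grundy values.
subtraction game: Grundy value = 1. Running XOR: 0 XOR 1 = 1
take-away game: Grundy value = 40. Running XOR: 1 XOR 40 = 41
coin game: Grundy value = 46. Running XOR: 41 XOR 46 = 7
octal game heap: Grundy value = 50. Running XOR: 7 XOR 50 = 53
Kayles strip: Grundy value = 7. Running XOR: 53 XOR 7 = 50
The combined Grundy value is 50.

50


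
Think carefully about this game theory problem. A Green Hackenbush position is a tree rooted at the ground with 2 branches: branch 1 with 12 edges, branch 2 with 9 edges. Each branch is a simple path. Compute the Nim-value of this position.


The tree has 2 branches from the ground vertex.
In Green Hackenbush, the Nim-value of a simple path of length k is k.
Branch 1: length 12, Nim-value = 12
Branch 2: length 9, Nim-value = 9
Total Nim-value = XOR of all branch values:
0 XOR 12 = 12
12 XOR 9 = 5
Nim-value of the tree = 5

5


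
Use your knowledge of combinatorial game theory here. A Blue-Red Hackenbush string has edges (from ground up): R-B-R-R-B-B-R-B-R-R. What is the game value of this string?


Edges (from ground): R-B-R-R-B-B-R-B-R-R
By Berlekamp's sign-expansion rule, a Blue-Red Hackenbush stalk has the value of the surreal number whose sign sequence is the edge sequence with B -> + and R -> -.
Sign sequence: -+--++-+--
Trace the sign expansion in the surreal number tree, starting from 0:
Edge 1: R (sign -) -> bounds (-inf, 0), value = -1
Edge 2: B (sign +) -> bounds (-1, 0), value = -1/2
Edge 3: R (sign -) -> bounds (-1, -1/2), value = -3/4
Edge 4: R (sign -) -> bounds (-1, -3/4), value = -7/8
Edge 5: B (sign +) -> bounds (-7/8, -3/4), value = -13/16
Edge 6: B (sign +) -> bounds (-13/16, -3/4), value = -25/32
Edge 7: R (sign -) -> bounds (-13/16, -25/32), value = -51/64
Edge 8: B (sign +) -> bounds (-51/64, -25/32), value = -101/128
Edge 9: R (sign -) -> bounds (-51/64, -101/128), value = -203/256
Edge 10: R (sign -) -> bounds (-51/64, -203/256), value = -407/512
Game value = -407/512

-407/512


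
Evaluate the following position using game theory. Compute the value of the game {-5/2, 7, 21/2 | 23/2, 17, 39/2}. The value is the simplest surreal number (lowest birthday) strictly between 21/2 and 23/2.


Left options: {-5/2, 7, 21/2}, max = 21/2
Right options: {23/2, 17, 39/2}, min = 23/2
All options are numbers and max(Left) < min(Right), so by the simplicity theorem the value is the simplest (earliest-born) number strictly between 21/2 and 23/2.
The only integer strictly between 21/2 and 23/2 is 11.
No non-integer in the interval can be simpler: if x is a non-integer in the interval, then floor(x) or ceil(x) also lies in the interval (the interval contains an integer), and both are proper prefixes of x's sign expansion, i.e. born earlier. So the game value is 11.
Game value = 11

11


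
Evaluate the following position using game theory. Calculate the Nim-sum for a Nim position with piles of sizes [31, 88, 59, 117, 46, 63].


We need the XOR (exclusive or) of all pile sizes.
After XOR-ing pile 1 (size 31): 0 XOR 31 = 31
After XOR-ing pile 2 (size 88): 31 XOR 88 = 71
After XOR-ing pile 3 (size 59): 71 XOR 59 = 124
After XOR-ing pile 4 (size 117): 124 XOR 117 = 9
After XOR-ing pile 5 (size 46): 9 XOR 46 = 39
After XOR-ing pile 6 (size 63): 39 XOR 63 = 24
The Nim-value of this position is 24.

24


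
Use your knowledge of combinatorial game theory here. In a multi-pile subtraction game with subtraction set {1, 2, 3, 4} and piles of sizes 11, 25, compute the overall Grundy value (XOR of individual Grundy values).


Subtraction set: {1, 2, 3, 4}
For this subtraction set, G(n) = n mod 5 (period = max + 1 = 5).
Pile 1 (size 11): G(11) = 11 mod 5 = 1
Pile 2 (size 25): G(25) = 25 mod 5 = 0
Total Grundy value = XOR of all: 1 XOR 0 = 1

1


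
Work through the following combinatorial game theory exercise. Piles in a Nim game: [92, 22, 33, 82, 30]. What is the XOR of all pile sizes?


We need the XOR (exclusive or) of all pile sizes.
After XOR-ing pile 1 (size 92): 0 XOR 92 = 92
After XOR-ing pile 2 (size 22): 92 XOR 22 = 74
After XOR-ing pile 3 (size 33): 74 XOR 33 = 107
After XOR-ing pile 4 (size 82): 107 XOR 82 = 57
After XOR-ing pile 5 (size 30): 57 XOR 30 = 39
The Nim-value of this position is 39.

39


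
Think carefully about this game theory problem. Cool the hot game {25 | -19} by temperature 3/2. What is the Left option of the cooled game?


Original game: {25 | -19} (a switch {a | b} with a > b).
Cooling by t (for t below the temperature (a - b)/2 = 22) taxes each move by t: {a | b} cooled by t is {a - t | b + t}.
Cooling amount: t = 3/2
Cooled Left option: 25 - 3/2 = 47/2
Cooled Right option: -19 + 3/2 = -35/2
Cooled game: {47/2 | -35/2}
Left option = 47/2

47/2


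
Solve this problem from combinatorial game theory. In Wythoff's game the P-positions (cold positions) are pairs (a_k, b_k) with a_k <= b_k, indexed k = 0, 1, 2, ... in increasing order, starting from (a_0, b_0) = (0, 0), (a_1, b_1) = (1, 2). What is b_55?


By Wythoff's theorem, a_k = floor(k * phi) and b_k = floor(k * phi^2) = a_k + k, where phi = (1 + sqrt(5))/2 is the golden ratio.
phi = (1 + sqrt(5))/2 = 1.618034
phi^2 = phi + 1 = 2.618034
k = 55
k * phi^2 = 55 * 2.618034 = 143.991869
b_55 = floor(k * phi^2) = 143 (check: a_55 + k = 88 + 55 = 143)

143


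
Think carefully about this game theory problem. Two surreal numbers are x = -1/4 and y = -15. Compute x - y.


x = -1/4, y = -15
Converting to common denominator: 4
x = -1/4, y = -60/4
x - y = -1/4 - -15 = 59/4

59/4


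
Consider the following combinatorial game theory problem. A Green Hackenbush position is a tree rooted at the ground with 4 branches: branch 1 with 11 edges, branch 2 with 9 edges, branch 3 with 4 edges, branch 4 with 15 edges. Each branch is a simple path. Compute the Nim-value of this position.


The tree has 4 branches from the ground vertex.
In Green Hackenbush, the Nim-value of a simple path of length k is k.
Branch 1: length 11, Nim-value = 11
Branch 2: length 9, Nim-value = 9
Branch 3: length 4, Nim-value = 4
Branch 4: length 15, Nim-value = 15
Total Nim-value = XOR of all branch values:
0 XOR 11 = 11
11 XOR 9 = 2
2 XOR 4 = 6
6 XOR 15 = 9
Nim-value of the tree = 9

9


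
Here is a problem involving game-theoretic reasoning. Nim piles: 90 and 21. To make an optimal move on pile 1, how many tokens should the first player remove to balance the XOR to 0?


Piles: 90 and 21
Current XOR: 90 XOR 21 = 79 (non-zero, so this is an N-position).
To make the XOR zero, we need to find a move that balances the piles.
For pile 1 (size 90): target = 90 XOR 79 = 21
We reduce pile 1 from 90 to 21.
Tokens removed: 90 - 21 = 69
Verification: 21 XOR 21 = 0

69


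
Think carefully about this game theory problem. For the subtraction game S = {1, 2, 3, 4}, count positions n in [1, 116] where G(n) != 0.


Subtraction set S = {1, 2, 3, 4}, so G(n) = n mod 5.
G(n) = 0 when n is a multiple of 5.
Multiples of 5 in [1, 116]: 23
N-positions (nonzero Grundy) = 116 - 23 = 93

93


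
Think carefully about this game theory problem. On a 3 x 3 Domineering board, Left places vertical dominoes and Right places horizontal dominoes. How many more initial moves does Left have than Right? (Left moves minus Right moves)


Board is 3 x 3 (rows x cols).
Left (vertical) placements: (rows-1) * cols = 2 * 3 = 6
Right (horizontal) placements: rows * (cols-1) = 3 * 2 = 6
Advantage = Left - Right = 6 - 6 = 0

0


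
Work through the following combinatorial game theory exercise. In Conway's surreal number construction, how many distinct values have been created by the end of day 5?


Day 0: {|} = 0 is born. Count = 1.
Day n: the number of surreal numbers born by day n is 2^(n+1) - 1.
By day 0: 2^1 - 1 = 1
By day 1: 2^2 - 1 = 3
By day 2: 2^3 - 1 = 7
By day 3: 2^4 - 1 = 15
By day 4: 2^5 - 1 = 31
By day 5: 2^6 - 1 = 63
By day 5: 63 surreal numbers.

63


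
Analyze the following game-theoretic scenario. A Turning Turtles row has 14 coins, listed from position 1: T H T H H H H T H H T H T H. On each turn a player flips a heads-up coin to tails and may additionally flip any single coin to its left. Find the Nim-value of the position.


Coins: T H T H H H H T H H T H T H
Key fact: a single head at position k behaves exactly like a Nim heap of size k (turning it to T and optionally flipping a coin at j < k corresponds to moving the heap from k to j, or to 0), and heads combine as a disjunctive sum (two heads at the same place would cancel, matching j XOR j = 0). So the Nim-value is the XOR of the 1-indexed positions of the heads.
Face-up positions (1-indexed): [2, 4, 5, 6, 7, 9, 10, 12, 14]
XOR 0 with 2: 0 XOR 2 = 2
XOR 2 with 4: 2 XOR 4 = 6
XOR 6 with 5: 6 XOR 5 = 3
XOR 3 with 6: 3 XOR 6 = 5
XOR 5 with 7: 5 XOR 7 = 2
XOR 2 with 9: 2 XOR 9 = 11
XOR 11 with 10: 11 XOR 10 = 1
XOR 1 with 12: 1 XOR 12 = 13
XOR 13 with 14: 13 XOR 14 = 3
Nim-value = 3

3


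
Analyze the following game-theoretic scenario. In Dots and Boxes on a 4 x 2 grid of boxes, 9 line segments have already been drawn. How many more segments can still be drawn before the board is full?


Grid: 4 x 2 boxes, i.e. 5 rows and 3 columns of dots.
Horizontal edges: (rows + 1) * cols = 5 * 2 = 10
Vertical edges: rows * (cols + 1) = 4 * 3 = 12
Total edges: 10 + 12 = 22
Edges drawn: 9
Remaining: 22 - 9 = 13

13


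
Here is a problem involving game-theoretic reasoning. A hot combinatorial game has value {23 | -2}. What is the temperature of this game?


The game is {23 | -2}, a switch {a | b} with numbers a > b.
Cooling {a | b} by t gives {a - t | b + t}, which stops being hot when a - t = b + t, i.e. at t = (a - b)/2. So the temperature of a switch is (a - b)/2.
Temperature = (Left option - Right option) / 2
= (23 - (-2)) / 2
= 25 / 2
= 25/2

25/2


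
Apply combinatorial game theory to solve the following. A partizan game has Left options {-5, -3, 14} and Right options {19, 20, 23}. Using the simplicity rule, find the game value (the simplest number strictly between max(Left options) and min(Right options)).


Left options: {-5, -3, 14}, max = 14
Right options: {19, 20, 23}, min = 19
All options are numbers and max(Left) < min(Right), so by the simplicity theorem the value is the simplest (earliest-born) number strictly between 14 and 19.
Integers 15 through 18 all lie strictly between 14 and 19.
Among integers, the simplest (lowest birthday = smallest |n|; 0 is born on day 0, +-n on day n) is 15.
No non-integer in the interval can be simpler: if x is a non-integer in the interval, then floor(x) or ceil(x) also lies in the interval (the interval contains an integer), and both are proper prefixes of x's sign expansion, i.e. born earlier. So the game value is 15.
Game value = 15

15


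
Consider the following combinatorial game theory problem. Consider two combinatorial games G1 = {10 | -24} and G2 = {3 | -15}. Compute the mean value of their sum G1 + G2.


G1 = {10 | -24}, G2 = {3 | -15}
Each is a switch {a | b} with numbers a > b; its mean value is (a + b)/2, and mean value is additive over game sums: m(G1 + G2) = m(G1) + m(G2).
Mean of G1 = (10 + (-24))/2 = -14/2 = -7
Mean of G2 = (3 + (-15))/2 = -12/2 = -6
Mean of G1 + G2 = -7 + -6 = -13

-13


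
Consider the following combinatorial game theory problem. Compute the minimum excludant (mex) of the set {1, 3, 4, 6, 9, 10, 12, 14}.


Set = {1, 3, 4, 6, 9, 10, 12, 14}
0 is NOT in the set. This is the mex.
mex = 0

0


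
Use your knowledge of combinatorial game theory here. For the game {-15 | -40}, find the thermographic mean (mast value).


Game = {-15 | -40}, a switch {a | b} with numbers a > b.
Its thermograph has left wall a - t and right wall b + t, which meet at t = (a - b)/2, where both equal (a + b)/2. So the mast (mean value) is at (a + b)/2.
Mean = (-15 + (-40))/2 = -55/2 = -55/2

-55/2


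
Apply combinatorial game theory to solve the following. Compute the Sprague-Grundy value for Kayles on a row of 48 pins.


Kayles: a move removes 1 or 2 adjacent pins from a contiguous row.
Removing pins from a row of k leaves two independent rows (a, b) with a + b = k - 1 (one pin) or a + b = k - 2 (two pins); an end removal gives a = 0.
By Sprague-Grundy, G(k) = mex{ G(a) XOR G(b) } over all these splits. G(0) = 0.
G(1): splits (0,0):0^0=0 -> mex({0}) = 1
G(2): splits (0,1):0^1=1 (0,0):0^0=0 -> mex({0, 1}) = 2
G(3): splits (0,2):0^2=2 (1,1):1^1=0 (0,1):0^1=1 -> mex({0, 1, 2}) = 3
G(4): splits (0,3):0^3=3 (1,2):1^2=3 (0,2):0^2=2 (1,1):1^1=0 -> mex({0, 2, 3}) = 1
G(5): splits (0,4):0^1=1 (1,3):1^3=2 (2,2):2^2=0 (0,3):0^3=3 (1,2):1^2=3 -> mex({0, 1, 2, 3}) = 4
G(6) = mex({0, 1, 2, 4}) = 3
G(7) = mex({0, 1, 3, 4, 5}) = 2
G(8) = mex({0, 2, 3, 5, 6}) = 1
G(9) = mex({0, 1, 2, 3, 6, 7}) = 4
G(10) = mex({0, 1, 3, 4, 5, 7}) = 2
G(11) = mex({0, 1, 2, 3, 4, 5}) = 6
G(12) = mex({0, 1, 2, 3, 5, 6, 7}) = 4
G(13) = mex({0, 2, 3, 4, 6, 7}) = 1
G(14) = mex({0, 1, 4, 5, 6, 7}) = 2
G(15) = mex({0, 1, 2, 3, 4, 5, 6}) = 7
G(16) = mex({0, 2, 3, 5, 6, 7}) = 1
G(17) = mex({0, 1, 2, 3, 5, 6, 7}) = 4
G(18) = mex({0, 1, 2, 4, 5, 6}) = 3
G(19) = mex({0, 1, 3, 4, 5, 7}) = 2
G(20) = mex({0, 2, 3, 4, 5, 6, 7}) = 1
G(21) = mex({0, 1, 2, 3, 5, 6, 7}) = 4
G(22) = mex({0, 1, 2, 3, 4, 5, 7}) = 6
G(23) = mex({0, 1, 2, 3, 4, 5, 6}) = 7
G(24) = mex({0, 1, 2, 3, 5, 6, 7}) = 4
G(25) = mex({0, 2, 3, 4, 6, 7}) = 1
G(26) = mex({0, 1, 3, 4, 5, 6, 7}) = 2
G(27) = mex({0, 1, 2, 3, 4, 5, 6, 7}) = 8
G(28) = mex({0, 1, 2, 3, 4, 6, 7, 8}) = 5
G(29) = mex({0, 1, 2, 3, 5, 6, 7, 8, 9}) = 4
G(30) = mex({0, 1, 2, 3, 4, 5, 6, 9, 10}) = 7
G(31) = mex({0, 1, 3, 4, 5, 7, 10, 11}) = 2
G(32) = mex({0, 2, 3, 4, 5, 6, 7, 9, 11}) = 1
G(33) = mex({0, 1, 2, 3, 4, 5, 6, 7, 9, 12}) = 8
G(34) = mex({0, 1, 2, 3, 4, 5, 7, 8, 11, 12}) = 6
G(35) = mex({0, 1, 2, 3, 4, 5, 6, 8, 9, 10, 11}) = 7
G(36) = mex({0, 1, 2, 3, 5, 6, 7, 9, 10}) = 4
G(37) = mex({0, 2, 3, 4, 6, 7, 9, 10, 11, 12}) = 1
G(38) = mex({0, 1, 3, 4, 5, 6, 7, 9, 10, 11, 12}) = 2
G(39) = mex({0, 1, 2, 4, 5, 6, 7, 9, 10, 12, 14}) = 3
G(40) = mex({0, 2, 3, 4, 6, 7, 11, 12, 14}) = 1
G(41) = mex({0, 1, 2, 3, 5, 6, 7, 9, 10, 11, 12}) = 4
G(42) = mex({0, 1, 2, 3, 4, 5, 6, 9, 10}) = 7
G(43) = mex({0, 1, 3, 4, 5, 7, 9, 10, 12, 15}) = 2
G(44) = mex({0, 2, 3, 4, 5, 6, 7, 9, 10, 12, 15}) = 1
G(45) = mex({0, 1, 2, 3, 4, 5, 6, 7, 9, 10, 12, 14}) = 8
G(46) = mex({0, 1, 3, 4, 5, 7, 8, 11, 12, 14}) = 2
G(47) = mex({0, 1, 2, 3, 4, 5, 6, 8, 9, 10, 11, 12}) = 7
G(48) = mex({0, 1, 2, 3, 5, 6, 7, 9, 10}) = 4
Therefore G(48) = 4.

4


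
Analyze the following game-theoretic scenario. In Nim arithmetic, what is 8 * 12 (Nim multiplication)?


Nim multiplication is bilinear over XOR: (u XOR v) * w = (u*w) XOR (v*w).
So we split each operand into its bit components and XOR the pairwise Nim products.
8 = 8 (as XOR of powers of 2).
12 = 4 + 8 (as XOR of powers of 2).
Using the standard Nim-product table on single bits:
  2*2 = 3,   2*4 = 8,   2*8 = 12,
  4*4 = 6,   4*8 = 11,  8*8 = 13,
and  1*x = x (identity), k*l = l*k (commutative).
Pairwise Nim products:
  8 * 4 = 11
  8 * 8 = 13
XOR them: 11 XOR 13 = 6.
Result: 8 * 12 = 6 (in Nim).

6


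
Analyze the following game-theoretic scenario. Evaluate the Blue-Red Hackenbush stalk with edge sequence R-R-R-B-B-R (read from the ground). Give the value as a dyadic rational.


Edges (from ground): R-R-R-B-B-R
By Berlekamp's sign-expansion rule, a Blue-Red Hackenbush stalk has the value of the surreal number whose sign sequence is the edge sequence with B -> + and R -> -.
Sign sequence: ---++-
Trace the sign expansion in the surreal number tree, starting from 0:
Edge 1: R (sign -) -> bounds (-inf, 0), value = -1
Edge 2: R (sign -) -> bounds (-inf, -1), value = -2
Edge 3: R (sign -) -> bounds (-inf, -2), value = -3
Edge 4: B (sign +) -> bounds (-3, -2), value = -5/2
Edge 5: B (sign +) -> bounds (-5/2, -2), value = -9/4
Edge 6: R (sign -) -> bounds (-5/2, -9/4), value = -19/8
Game value = -19/8

-19/8
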